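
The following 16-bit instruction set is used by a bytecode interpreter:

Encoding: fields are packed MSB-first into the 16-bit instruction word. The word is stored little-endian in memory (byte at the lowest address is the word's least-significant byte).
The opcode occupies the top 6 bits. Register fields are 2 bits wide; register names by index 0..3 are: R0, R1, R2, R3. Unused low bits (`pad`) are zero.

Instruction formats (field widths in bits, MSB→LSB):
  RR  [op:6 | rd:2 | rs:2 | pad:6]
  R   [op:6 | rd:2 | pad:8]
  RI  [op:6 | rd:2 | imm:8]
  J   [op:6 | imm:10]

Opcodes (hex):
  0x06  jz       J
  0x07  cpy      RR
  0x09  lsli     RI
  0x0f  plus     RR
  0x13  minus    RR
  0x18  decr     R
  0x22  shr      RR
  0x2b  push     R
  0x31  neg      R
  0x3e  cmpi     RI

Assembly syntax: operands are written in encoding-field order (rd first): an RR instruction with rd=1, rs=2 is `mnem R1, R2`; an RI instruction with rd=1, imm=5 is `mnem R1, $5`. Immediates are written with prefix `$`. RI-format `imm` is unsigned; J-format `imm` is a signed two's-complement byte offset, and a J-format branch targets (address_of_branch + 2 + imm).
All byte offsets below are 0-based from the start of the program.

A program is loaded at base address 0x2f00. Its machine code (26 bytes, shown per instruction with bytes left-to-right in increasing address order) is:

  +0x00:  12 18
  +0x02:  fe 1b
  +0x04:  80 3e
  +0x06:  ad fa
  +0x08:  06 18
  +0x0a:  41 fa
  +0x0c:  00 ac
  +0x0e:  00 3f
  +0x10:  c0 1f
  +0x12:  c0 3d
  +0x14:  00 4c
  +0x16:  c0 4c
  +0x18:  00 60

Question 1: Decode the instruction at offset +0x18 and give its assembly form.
+0x18: 00 60 ⇒ word 0x6000 (little)
  opcode bits[15:10]=0x18: decr/R
  [9:8] rd=0 = R0

decr R0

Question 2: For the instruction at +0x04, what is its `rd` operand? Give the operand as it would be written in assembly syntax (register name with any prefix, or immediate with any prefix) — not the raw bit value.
R2

+0x04: 80 3e ⇒ word 0x3e80 (little)
  top 6b → 0xf → plus [RR]
  rd: (w>>8)&0x3=0x2 → R2
  rs: (w>>6)&0x3=0x2 → R2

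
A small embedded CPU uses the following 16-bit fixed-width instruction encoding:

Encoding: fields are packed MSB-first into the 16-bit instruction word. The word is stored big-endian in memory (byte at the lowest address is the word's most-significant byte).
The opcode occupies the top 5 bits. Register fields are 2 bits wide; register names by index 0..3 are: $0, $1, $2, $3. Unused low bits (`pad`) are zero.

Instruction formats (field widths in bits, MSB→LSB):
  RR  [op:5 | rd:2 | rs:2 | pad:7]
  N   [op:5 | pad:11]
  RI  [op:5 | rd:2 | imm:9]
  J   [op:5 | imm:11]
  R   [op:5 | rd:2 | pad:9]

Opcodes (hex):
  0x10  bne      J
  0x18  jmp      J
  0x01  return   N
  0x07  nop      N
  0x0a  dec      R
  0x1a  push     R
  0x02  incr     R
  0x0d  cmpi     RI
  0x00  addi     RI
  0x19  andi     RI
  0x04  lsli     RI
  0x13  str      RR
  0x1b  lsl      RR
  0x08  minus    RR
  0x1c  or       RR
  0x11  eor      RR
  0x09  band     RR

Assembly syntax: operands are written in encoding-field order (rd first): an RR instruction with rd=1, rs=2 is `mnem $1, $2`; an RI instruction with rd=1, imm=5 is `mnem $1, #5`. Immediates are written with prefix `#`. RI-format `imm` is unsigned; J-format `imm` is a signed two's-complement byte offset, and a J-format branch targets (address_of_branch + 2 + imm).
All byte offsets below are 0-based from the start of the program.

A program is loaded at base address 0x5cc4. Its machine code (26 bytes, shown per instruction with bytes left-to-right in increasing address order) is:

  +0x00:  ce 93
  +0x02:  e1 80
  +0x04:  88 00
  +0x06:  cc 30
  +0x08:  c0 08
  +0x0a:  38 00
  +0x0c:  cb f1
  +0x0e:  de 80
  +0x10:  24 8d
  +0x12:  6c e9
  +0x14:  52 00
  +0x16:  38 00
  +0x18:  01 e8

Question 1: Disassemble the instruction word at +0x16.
nop

@+16  big-endian(38 00) = 0x3800
  opcode bits[15:11]=0x7: nop/N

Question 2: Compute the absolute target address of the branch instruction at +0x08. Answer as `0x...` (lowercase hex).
0x5cd6

+0x08: c0 08 ⇒ word 0xc008 (big)
  op=0xc008>>11=0x18 ⇒ jmp (J)
  [10:0] imm=8 = #8
  target = base 0x5cc4 + off 0x08 + 2 + imm 8 = 0x5cd6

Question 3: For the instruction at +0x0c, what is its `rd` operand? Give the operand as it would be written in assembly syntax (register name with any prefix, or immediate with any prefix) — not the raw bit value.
off 0x0c: read cb f1 as big → 0xcbf1
  opcode bits[15:11]=0x19: andi/RI
  [10:9] rd=1 = $1
  [8:0] imm=497 = #497

$1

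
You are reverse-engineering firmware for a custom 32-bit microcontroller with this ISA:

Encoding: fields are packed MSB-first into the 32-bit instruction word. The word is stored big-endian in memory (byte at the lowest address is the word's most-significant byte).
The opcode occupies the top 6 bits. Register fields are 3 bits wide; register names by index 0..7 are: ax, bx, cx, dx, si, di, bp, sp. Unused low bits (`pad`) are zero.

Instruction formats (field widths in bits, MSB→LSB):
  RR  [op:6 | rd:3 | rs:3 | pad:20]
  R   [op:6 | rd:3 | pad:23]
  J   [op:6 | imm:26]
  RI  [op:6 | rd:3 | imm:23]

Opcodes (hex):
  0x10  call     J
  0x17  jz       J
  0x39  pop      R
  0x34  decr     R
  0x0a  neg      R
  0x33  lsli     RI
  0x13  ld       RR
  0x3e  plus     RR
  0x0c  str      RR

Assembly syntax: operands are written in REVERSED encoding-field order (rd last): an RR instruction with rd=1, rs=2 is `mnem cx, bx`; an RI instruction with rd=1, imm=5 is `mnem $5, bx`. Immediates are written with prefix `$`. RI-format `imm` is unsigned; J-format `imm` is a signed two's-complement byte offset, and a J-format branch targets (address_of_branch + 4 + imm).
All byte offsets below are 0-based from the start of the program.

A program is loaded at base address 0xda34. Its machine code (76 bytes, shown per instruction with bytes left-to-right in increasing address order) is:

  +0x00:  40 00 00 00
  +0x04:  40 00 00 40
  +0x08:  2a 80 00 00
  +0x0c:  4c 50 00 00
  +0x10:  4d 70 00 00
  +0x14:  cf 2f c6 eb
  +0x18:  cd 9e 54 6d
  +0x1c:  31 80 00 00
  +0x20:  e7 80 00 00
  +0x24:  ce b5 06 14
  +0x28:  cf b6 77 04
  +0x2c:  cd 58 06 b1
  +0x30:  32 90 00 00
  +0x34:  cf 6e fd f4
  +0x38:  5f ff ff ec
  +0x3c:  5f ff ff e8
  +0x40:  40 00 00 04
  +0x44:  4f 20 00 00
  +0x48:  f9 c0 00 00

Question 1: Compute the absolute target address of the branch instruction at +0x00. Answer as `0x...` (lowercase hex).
+0x00: 40 00 00 00 ⇒ word 0x40000000 (big)
  opcode bits[31:26]=0x10: call/J
  imm@[25:0]=0x0 ⇒ $0
  target = base 0xda34 + off 0x00 + 4 + imm 0 = 0xda38

0xda38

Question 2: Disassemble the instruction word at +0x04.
off 0x04: read 40 00 00 40 as big → 0x40000040
  top 6b → 0x10 → call [J]
  imm@[25:0]=0x40 ⇒ $64

call $64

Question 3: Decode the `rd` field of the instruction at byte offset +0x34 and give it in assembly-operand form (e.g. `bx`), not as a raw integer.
bp

@+34  big-endian(cf 6e fd f4) = 0xcf6efdf4
  opcode bits[31:26]=0x33: lsli/RI
  rd@[25:23]=0x6 ⇒ bp
  imm@[22:0]=0x6efdf4 ⇒ $7273972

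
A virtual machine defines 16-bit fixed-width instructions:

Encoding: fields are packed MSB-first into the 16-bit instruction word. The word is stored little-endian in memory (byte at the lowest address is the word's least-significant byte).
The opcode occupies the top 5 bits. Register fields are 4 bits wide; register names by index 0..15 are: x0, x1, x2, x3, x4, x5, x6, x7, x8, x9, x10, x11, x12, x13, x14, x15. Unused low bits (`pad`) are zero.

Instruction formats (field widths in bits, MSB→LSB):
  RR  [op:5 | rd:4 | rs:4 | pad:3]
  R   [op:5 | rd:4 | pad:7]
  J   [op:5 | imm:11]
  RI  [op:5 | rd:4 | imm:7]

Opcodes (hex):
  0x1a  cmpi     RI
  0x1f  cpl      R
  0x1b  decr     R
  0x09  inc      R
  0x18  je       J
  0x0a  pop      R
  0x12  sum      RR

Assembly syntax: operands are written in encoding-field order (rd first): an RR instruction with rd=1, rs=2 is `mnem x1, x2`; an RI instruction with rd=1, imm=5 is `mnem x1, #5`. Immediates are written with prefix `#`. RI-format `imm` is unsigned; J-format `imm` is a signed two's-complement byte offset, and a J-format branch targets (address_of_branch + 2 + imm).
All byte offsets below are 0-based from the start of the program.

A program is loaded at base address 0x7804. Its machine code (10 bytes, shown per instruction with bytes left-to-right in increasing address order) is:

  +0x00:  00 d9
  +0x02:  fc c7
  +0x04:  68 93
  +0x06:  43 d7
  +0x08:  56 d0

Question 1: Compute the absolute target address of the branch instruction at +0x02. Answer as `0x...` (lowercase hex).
0x7804

@+02  little-endian(fc c7) = 0xc7fc
  top 5b → 0x18 → je [J]
  imm@[10:0]=0x7fc (s11→-4) ⇒ #-4
  target = base 0x7804 + off 0x02 + 2 + imm -4 = 0x7804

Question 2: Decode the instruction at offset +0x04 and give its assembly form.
[04] 68 93 → 0x9368
  top 5b → 0x12 → sum [RR]
  rd: (w>>7)&0xf=0x6 → x6
  rs: (w>>3)&0xf=0xd → x13

sum x6, x13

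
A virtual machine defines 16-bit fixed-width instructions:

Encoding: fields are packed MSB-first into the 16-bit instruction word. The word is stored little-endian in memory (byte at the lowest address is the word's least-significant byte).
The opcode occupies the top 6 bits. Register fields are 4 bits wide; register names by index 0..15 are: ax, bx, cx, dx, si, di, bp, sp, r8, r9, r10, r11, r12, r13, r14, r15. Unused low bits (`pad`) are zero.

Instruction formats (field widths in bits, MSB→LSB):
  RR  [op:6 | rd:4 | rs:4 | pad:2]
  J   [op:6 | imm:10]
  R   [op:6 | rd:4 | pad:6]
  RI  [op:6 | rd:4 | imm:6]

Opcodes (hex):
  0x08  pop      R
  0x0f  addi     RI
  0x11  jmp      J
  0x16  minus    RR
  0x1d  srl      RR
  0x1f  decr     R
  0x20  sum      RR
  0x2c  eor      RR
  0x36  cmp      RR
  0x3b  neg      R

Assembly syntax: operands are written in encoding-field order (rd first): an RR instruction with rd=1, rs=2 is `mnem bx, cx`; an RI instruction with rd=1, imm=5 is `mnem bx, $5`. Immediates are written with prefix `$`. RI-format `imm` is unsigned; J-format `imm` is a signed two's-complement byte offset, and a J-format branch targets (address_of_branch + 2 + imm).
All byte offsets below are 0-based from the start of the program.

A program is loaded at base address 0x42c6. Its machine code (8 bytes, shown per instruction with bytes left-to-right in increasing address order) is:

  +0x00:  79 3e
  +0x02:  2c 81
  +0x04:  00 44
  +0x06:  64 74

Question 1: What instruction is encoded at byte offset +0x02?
sum si, r11

+0x02: 2c 81 ⇒ word 0x812c (little)
  top 6b → 0x20 → sum [RR]
  [9:6] rd=4 = si
  [5:2] rs=11 = r11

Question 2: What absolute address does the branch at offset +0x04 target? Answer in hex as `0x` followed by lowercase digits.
off 0x04: read 00 44 as little → 0x4400
  opcode bits[15:10]=0x11: jmp/J
  imm: (w>>0)&0x3ff=0x0 → $0
  target = base 0x42c6 + off 0x04 + 2 + imm 0 = 0x42cc

0x42cc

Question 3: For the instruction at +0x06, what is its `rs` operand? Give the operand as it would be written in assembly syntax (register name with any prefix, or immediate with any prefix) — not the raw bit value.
[06] 64 74 → 0x7464
  opcode bits[15:10]=0x1d: srl/RR
  rd: (w>>6)&0xf=0x1 → bx
  rs: (w>>2)&0xf=0x9 → r9

r9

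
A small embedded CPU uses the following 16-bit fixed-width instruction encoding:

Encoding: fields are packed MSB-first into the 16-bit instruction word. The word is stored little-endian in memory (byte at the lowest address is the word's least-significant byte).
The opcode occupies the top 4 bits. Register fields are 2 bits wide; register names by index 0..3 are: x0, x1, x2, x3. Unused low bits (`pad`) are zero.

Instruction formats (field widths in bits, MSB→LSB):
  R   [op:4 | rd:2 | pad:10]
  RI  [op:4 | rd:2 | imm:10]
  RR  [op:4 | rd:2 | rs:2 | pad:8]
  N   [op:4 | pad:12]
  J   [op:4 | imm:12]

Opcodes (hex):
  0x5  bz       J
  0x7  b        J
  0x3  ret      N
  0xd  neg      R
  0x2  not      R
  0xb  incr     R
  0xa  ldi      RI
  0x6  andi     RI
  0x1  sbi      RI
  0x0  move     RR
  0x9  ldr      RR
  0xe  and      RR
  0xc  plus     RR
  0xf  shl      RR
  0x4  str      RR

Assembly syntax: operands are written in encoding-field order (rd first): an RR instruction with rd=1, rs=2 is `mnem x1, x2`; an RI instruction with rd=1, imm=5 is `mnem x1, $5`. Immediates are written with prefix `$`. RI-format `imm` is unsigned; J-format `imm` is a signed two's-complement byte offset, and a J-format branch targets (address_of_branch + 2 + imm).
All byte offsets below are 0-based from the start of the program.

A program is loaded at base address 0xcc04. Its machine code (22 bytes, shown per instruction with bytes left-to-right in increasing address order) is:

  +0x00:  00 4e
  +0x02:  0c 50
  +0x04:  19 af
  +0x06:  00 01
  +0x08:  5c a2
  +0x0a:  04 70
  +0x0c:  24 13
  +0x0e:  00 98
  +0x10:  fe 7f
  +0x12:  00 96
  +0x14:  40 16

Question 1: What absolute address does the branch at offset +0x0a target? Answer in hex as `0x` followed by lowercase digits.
0xcc14

off 0x0a: read 04 70 as little → 0x7004
  opcode bits[15:12]=0x7: b/J
  [11:0] imm=4 = $4
  target = base 0xcc04 + off 0x0a + 2 + imm 4 = 0xcc14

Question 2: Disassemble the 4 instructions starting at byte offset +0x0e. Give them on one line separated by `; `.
@+0e  little-endian(00 98) = 0x9800
  opcode bits[15:12]=0x9: ldr/RR
  rd@[11:10]=0x2 ⇒ x2
  rs@[9:8]=0x0 ⇒ x0
@+10  little-endian(fe 7f) = 0x7ffe
  opcode bits[15:12]=0x7: b/J
  imm@[11:0]=0xffe (s12→-2) ⇒ $-2
@+12  little-endian(00 96) = 0x9600
  opcode bits[15:12]=0x9: ldr/RR
  rd@[11:10]=0x1 ⇒ x1
  rs@[9:8]=0x2 ⇒ x2
@+14  little-endian(40 16) = 0x1640
  opcode bits[15:12]=0x1: sbi/RI
  rd@[11:10]=0x1 ⇒ x1
  imm@[9:0]=0x240 ⇒ $576

ldr x2, x0; b $-2; ldr x1, x2; sbi x1, $576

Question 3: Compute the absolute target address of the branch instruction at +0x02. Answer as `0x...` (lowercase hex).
0xcc14

@+02  little-endian(0c 50) = 0x500c
  top 4b → 0x5 → bz [J]
  imm@[11:0]=0xc ⇒ $12
  target = base 0xcc04 + off 0x02 + 2 + imm 12 = 0xcc14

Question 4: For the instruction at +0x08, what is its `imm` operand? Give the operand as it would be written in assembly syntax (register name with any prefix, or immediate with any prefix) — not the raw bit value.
@+08  little-endian(5c a2) = 0xa25c
  op=0xa25c>>12=0xa ⇒ ldi (RI)
  rd@[11:10]=0x0 ⇒ x0
  imm@[9:0]=0x25c ⇒ $604

$604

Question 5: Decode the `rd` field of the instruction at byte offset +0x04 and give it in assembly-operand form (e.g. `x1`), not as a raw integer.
x3

@+04  little-endian(19 af) = 0xaf19
  top 4b → 0xa → ldi [RI]
  rd@[11:10]=0x3 ⇒ x3
  imm@[9:0]=0x319 ⇒ $793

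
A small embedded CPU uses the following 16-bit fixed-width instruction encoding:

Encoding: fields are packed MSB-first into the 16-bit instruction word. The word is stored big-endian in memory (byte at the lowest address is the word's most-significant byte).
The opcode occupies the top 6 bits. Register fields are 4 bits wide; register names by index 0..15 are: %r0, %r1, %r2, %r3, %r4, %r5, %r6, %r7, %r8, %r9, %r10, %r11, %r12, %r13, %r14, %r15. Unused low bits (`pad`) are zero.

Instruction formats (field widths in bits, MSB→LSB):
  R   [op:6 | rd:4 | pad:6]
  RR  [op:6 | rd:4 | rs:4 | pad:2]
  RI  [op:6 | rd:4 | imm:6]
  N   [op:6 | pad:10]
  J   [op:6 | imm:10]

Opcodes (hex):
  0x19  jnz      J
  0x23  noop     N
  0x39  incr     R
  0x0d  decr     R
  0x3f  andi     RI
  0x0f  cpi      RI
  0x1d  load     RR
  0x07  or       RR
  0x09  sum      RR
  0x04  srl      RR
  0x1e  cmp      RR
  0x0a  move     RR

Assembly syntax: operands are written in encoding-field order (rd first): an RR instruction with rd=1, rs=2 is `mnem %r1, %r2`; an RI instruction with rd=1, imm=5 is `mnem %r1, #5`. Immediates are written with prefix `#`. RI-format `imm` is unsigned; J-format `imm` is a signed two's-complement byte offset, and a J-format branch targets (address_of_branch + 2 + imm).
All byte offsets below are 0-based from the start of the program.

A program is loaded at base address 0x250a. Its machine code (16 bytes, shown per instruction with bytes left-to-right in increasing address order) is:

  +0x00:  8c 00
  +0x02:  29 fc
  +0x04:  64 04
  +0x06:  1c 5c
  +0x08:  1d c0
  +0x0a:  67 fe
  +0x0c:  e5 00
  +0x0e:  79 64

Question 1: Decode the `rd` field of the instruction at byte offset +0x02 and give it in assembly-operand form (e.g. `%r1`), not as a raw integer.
off 0x02: read 29 fc as big → 0x29fc
  top 6b → 0xa → move [RR]
  rd@[9:6]=0x7 ⇒ %r7
  rs@[5:2]=0xf ⇒ %r15

%r7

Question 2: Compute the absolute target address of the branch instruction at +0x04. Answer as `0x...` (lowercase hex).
0x2514

+0x04: 64 04 ⇒ word 0x6404 (big)
  top 6b → 0x19 → jnz [J]
  imm@[9:0]=0x4 ⇒ #4
  target = base 0x250a + off 0x04 + 2 + imm 4 = 0x2514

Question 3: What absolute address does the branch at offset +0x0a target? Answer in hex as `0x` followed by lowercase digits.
0x2514

@+0a  big-endian(67 fe) = 0x67fe
  top 6b → 0x19 → jnz [J]
  [9:0] imm=1022 (s10→-2) = #-2
  target = base 0x250a + off 0x0a + 2 + imm -2 = 0x2514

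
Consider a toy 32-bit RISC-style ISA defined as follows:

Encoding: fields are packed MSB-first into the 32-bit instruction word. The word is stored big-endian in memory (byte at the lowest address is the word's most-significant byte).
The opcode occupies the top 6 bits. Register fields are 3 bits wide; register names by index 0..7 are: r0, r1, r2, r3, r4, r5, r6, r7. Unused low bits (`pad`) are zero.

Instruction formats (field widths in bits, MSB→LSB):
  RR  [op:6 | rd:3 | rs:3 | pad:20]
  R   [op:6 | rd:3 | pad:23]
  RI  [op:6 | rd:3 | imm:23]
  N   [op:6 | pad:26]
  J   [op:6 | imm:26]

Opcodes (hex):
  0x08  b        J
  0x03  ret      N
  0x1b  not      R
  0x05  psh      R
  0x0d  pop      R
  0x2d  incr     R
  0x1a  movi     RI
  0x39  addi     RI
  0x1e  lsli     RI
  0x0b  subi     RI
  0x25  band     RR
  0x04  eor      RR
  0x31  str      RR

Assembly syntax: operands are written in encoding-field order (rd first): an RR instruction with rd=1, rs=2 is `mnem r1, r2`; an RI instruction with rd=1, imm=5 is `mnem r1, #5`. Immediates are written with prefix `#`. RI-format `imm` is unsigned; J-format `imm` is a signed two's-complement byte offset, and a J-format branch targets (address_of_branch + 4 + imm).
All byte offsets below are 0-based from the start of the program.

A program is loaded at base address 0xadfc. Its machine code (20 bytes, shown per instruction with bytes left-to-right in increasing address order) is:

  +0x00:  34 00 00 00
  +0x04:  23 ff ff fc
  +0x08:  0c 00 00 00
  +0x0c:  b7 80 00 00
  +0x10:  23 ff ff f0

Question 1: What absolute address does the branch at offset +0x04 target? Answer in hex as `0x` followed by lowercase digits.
[04] 23 ff ff fc → 0x23fffffc
  top 6b → 0x8 → b [J]
  imm: (w>>0)&0x3ffffff=0x3fffffc (s26→-4) → #-4
  target = base 0xadfc + off 0x04 + 4 + imm -4 = 0xae00

0xae00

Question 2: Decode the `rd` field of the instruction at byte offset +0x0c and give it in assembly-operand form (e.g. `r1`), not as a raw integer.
+0x0c: b7 80 00 00 ⇒ word 0xb7800000 (big)
  opcode bits[31:26]=0x2d: incr/R
  rd: (w>>23)&0x7=0x7 → r7

r7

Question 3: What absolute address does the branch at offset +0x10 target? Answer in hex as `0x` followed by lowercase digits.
+0x10: 23 ff ff f0 ⇒ word 0x23fffff0 (big)
  opcode bits[31:26]=0x8: b/J
  imm@[25:0]=0x3fffff0 (s26→-16) ⇒ #-16
  target = base 0xadfc + off 0x10 + 4 + imm -16 = 0xae00

0xae00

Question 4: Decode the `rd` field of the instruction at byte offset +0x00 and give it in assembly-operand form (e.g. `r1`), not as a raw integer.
r0

[00] 34 00 00 00 → 0x34000000
  op=0x34000000>>26=0xd ⇒ pop (R)
  [25:23] rd=0 = r0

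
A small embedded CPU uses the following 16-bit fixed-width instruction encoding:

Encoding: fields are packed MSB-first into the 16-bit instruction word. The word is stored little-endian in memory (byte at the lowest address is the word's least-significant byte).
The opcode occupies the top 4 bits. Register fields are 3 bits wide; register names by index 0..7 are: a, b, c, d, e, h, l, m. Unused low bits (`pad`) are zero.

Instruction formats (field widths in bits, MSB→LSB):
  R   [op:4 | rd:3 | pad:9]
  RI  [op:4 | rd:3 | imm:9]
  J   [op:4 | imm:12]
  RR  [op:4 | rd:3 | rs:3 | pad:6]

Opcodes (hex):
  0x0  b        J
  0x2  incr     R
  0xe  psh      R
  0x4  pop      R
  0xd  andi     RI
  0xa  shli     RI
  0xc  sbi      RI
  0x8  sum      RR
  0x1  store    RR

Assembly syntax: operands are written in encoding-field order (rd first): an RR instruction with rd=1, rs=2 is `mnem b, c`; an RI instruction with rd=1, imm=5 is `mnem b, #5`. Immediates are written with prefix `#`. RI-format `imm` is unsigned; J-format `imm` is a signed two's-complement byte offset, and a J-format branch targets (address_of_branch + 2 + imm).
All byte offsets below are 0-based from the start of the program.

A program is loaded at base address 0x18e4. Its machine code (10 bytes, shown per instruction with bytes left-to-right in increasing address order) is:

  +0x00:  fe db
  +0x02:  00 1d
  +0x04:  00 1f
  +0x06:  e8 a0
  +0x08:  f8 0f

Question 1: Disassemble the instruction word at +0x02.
off 0x02: read 00 1d as little → 0x1d00
  top 4b → 0x1 → store [RR]
  [11:9] rd=6 = l
  [8:6] rs=4 = e

store l, e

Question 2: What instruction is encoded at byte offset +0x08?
b #-8

+0x08: f8 0f ⇒ word 0x0ff8 (little)
  op=0x0ff8>>12=0x0 ⇒ b (J)
  [11:0] imm=4088 (s12→-8) = #-8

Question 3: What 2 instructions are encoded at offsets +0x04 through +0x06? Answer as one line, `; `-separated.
store m, e; shli a, #232

off 0x04: read 00 1f as little → 0x1f00
  op=0x1f00>>12=0x1 ⇒ store (RR)
  [11:9] rd=7 = m
  [8:6] rs=4 = e
off 0x06: read e8 a0 as little → 0xa0e8
  op=0xa0e8>>12=0xa ⇒ shli (RI)
  [11:9] rd=0 = a
  [8:0] imm=232 = #232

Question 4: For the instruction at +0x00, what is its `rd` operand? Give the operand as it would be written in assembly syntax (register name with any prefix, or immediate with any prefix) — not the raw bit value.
@+00  little-endian(fe db) = 0xdbfe
  top 4b → 0xd → andi [RI]
  rd@[11:9]=0x5 ⇒ h
  imm@[8:0]=0x1fe ⇒ #510

h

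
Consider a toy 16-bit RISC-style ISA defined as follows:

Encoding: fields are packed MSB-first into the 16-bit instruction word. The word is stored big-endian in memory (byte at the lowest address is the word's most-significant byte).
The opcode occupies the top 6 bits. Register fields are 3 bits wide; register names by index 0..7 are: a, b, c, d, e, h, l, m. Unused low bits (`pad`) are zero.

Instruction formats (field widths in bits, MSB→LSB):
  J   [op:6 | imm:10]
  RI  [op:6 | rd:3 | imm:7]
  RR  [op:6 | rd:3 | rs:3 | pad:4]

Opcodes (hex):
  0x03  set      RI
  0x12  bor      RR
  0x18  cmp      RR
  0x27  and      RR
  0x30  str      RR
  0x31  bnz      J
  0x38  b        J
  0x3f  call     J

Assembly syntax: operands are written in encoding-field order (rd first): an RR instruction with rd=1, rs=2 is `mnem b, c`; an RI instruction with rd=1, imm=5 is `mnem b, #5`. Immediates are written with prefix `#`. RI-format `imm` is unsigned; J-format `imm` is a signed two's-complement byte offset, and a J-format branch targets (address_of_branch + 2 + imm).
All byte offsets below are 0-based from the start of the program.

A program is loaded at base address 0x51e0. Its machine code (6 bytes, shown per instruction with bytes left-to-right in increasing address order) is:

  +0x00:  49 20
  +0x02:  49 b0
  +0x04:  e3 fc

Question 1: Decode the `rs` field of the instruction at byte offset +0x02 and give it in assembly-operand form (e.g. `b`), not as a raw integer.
off 0x02: read 49 b0 as big → 0x49b0
  opcode bits[15:10]=0x12: bor/RR
  rd: (w>>7)&0x7=0x3 → d
  rs: (w>>4)&0x7=0x3 → d

d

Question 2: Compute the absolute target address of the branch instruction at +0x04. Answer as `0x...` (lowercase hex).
@+04  big-endian(e3 fc) = 0xe3fc
  opcode bits[15:10]=0x38: b/J
  [9:0] imm=1020 (s10→-4) = #-4
  target = base 0x51e0 + off 0x04 + 2 + imm -4 = 0x51e2

0x51e2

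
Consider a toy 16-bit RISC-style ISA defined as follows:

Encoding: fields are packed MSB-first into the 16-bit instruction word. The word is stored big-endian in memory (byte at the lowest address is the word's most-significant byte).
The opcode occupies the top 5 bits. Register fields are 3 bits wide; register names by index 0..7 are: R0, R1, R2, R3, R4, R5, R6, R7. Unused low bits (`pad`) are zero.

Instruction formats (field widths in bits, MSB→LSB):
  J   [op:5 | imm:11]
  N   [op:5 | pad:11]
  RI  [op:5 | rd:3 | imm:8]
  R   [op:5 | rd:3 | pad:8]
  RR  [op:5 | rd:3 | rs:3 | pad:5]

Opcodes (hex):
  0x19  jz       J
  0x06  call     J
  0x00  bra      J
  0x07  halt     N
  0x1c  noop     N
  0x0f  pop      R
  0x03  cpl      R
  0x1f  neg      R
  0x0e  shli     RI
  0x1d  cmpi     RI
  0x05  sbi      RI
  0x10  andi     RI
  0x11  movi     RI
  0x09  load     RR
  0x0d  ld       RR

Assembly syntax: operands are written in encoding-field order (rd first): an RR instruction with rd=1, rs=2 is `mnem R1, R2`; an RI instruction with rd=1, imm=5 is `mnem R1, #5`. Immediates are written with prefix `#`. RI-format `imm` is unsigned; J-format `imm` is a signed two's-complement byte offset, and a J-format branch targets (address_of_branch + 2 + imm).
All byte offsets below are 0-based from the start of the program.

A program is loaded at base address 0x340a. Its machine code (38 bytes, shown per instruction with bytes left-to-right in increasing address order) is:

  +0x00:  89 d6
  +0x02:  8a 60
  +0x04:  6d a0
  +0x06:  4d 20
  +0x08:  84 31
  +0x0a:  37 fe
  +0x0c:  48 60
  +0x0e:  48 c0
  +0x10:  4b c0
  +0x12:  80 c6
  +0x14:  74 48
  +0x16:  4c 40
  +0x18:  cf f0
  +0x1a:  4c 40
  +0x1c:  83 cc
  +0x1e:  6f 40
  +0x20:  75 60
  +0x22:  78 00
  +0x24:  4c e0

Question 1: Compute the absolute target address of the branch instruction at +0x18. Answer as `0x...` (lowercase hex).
0x3414

@+18  big-endian(cf f0) = 0xcff0
  top 5b → 0x19 → jz [J]
  [10:0] imm=2032 (s11→-16) = #-16
  target = base 0x340a + off 0x18 + 2 + imm -16 = 0x3414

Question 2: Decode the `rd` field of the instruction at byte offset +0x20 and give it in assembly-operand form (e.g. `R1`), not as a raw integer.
off 0x20: read 75 60 as big → 0x7560
  opcode bits[15:11]=0xe: shli/RI
  [10:8] rd=5 = R5
  [7:0] imm=96 = #96

R5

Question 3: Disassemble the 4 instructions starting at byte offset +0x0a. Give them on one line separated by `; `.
call #-2; load R0, R3; load R0, R6; load R3, R6

[0a] 37 fe → 0x37fe
  opcode bits[15:11]=0x6: call/J
  [10:0] imm=2046 (s11→-2) = #-2
[0c] 48 60 → 0x4860
  opcode bits[15:11]=0x9: load/RR
  [10:8] rd=0 = R0
  [7:5] rs=3 = R3
[0e] 48 c0 → 0x48c0
  opcode bits[15:11]=0x9: load/RR
  [10:8] rd=0 = R0
  [7:5] rs=6 = R6
[10] 4b c0 → 0x4bc0
  opcode bits[15:11]=0x9: load/RR
  [10:8] rd=3 = R3
  [7:5] rs=6 = R6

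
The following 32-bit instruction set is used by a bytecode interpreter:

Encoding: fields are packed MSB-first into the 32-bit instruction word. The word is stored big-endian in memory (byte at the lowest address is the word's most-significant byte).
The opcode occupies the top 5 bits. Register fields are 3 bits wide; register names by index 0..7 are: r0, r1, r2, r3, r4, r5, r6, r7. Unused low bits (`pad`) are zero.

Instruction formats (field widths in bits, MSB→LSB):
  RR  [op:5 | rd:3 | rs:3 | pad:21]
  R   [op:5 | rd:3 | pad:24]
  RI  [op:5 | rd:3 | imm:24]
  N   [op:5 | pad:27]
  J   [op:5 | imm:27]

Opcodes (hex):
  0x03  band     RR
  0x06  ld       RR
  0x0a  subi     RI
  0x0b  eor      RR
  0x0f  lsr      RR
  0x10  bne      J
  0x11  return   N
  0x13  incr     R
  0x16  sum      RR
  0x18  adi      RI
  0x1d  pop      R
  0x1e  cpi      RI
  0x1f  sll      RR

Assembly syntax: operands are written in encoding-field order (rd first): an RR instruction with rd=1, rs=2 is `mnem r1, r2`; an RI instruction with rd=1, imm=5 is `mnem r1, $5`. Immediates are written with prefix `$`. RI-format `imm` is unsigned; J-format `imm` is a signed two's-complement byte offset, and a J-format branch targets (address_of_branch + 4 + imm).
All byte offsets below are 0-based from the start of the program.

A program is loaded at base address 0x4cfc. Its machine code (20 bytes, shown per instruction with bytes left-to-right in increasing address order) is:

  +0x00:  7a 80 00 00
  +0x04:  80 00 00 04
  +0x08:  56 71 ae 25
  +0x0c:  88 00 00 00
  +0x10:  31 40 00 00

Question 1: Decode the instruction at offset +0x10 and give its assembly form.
ld r1, r2

+0x10: 31 40 00 00 ⇒ word 0x31400000 (big)
  opcode bits[31:27]=0x6: ld/RR
  rd: (w>>24)&0x7=0x1 → r1
  rs: (w>>21)&0x7=0x2 → r2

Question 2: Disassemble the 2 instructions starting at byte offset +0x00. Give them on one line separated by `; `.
+0x00: 7a 80 00 00 ⇒ word 0x7a800000 (big)
  opcode bits[31:27]=0xf: lsr/RR
  rd: (w>>24)&0x7=0x2 → r2
  rs: (w>>21)&0x7=0x4 → r4
+0x04: 80 00 00 04 ⇒ word 0x80000004 (big)
  opcode bits[31:27]=0x10: bne/J
  imm: (w>>0)&0x7ffffff=0x4 → $4

lsr r2, r4; bne $4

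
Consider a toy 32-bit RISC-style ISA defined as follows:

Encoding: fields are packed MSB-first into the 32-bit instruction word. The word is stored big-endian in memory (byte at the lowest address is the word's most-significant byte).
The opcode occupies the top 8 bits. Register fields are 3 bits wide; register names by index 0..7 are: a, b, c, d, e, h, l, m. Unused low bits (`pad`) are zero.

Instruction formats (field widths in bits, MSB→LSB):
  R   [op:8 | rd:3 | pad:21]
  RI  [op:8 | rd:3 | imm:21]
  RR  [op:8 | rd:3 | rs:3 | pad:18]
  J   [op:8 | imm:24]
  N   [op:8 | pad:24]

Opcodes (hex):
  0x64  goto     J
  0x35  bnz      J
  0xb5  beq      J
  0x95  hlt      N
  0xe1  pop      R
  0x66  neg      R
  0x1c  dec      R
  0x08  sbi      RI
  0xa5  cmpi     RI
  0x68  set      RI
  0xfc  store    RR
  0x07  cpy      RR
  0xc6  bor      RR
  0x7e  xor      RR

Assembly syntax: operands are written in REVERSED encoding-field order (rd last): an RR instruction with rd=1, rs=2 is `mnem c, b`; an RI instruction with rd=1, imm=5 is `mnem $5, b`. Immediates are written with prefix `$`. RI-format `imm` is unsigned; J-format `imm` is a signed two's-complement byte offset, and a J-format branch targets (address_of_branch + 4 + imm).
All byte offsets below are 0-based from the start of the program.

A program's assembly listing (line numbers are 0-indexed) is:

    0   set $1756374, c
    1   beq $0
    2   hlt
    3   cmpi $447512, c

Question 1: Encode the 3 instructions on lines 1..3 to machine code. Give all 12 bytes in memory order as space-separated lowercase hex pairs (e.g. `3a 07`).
b5 00 00 00 95 00 00 00 a5 46 d4 18

L1: beq op=0xb5:8|imm=0:24 ⇒ 0xb5000000 ⇒ big b5 00 00 00
L2: hlt op=0x95:8|pad=0:24 ⇒ 0x95000000 ⇒ big 95 00 00 00
L3: cmpi op=0xa5:8|rd=2:3|imm=447512:21 ⇒ 0xa546d418 ⇒ big a5 46 d4 18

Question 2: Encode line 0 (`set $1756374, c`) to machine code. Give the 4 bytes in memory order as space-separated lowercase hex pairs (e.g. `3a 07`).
68 5a cc d6

L0: set op=0x68:8|rd=2:3|imm=1756374:21 ⇒ 0x685accd6 ⇒ big 68 5a cc d6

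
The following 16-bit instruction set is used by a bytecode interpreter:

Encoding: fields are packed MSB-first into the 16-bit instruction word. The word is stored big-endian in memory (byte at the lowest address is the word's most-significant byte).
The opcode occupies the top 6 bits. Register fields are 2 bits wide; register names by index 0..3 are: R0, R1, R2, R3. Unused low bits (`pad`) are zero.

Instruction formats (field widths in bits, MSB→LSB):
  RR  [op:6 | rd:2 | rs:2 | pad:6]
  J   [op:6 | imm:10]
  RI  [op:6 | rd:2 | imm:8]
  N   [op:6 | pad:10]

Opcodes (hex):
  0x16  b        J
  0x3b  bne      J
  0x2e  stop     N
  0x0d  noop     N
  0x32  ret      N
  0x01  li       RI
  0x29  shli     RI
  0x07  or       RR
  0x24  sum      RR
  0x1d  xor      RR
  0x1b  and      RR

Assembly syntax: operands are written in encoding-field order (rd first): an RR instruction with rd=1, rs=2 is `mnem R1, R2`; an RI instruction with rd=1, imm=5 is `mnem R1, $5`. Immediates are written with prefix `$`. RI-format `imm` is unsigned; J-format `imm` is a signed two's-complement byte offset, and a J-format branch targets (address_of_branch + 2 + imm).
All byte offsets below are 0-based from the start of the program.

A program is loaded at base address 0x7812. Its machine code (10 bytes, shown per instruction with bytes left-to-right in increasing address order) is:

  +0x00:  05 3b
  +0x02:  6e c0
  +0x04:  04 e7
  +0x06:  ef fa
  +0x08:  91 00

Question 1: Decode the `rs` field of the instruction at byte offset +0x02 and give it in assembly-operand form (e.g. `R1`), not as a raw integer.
+0x02: 6e c0 ⇒ word 0x6ec0 (big)
  op=0x6ec0>>10=0x1b ⇒ and (RR)
  rd: (w>>8)&0x3=0x2 → R2
  rs: (w>>6)&0x3=0x3 → R3

R3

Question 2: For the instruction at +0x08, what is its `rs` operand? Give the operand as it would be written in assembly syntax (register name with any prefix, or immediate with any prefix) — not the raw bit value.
+0x08: 91 00 ⇒ word 0x9100 (big)
  top 6b → 0x24 → sum [RR]
  [9:8] rd=1 = R1
  [7:6] rs=0 = R0

R0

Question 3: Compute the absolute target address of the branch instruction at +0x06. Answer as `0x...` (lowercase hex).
0x7814

[06] ef fa → 0xeffa
  opcode bits[15:10]=0x3b: bne/J
  imm@[9:0]=0x3fa (s10→-6) ⇒ $-6
  target = base 0x7812 + off 0x06 + 2 + imm -6 = 0x7814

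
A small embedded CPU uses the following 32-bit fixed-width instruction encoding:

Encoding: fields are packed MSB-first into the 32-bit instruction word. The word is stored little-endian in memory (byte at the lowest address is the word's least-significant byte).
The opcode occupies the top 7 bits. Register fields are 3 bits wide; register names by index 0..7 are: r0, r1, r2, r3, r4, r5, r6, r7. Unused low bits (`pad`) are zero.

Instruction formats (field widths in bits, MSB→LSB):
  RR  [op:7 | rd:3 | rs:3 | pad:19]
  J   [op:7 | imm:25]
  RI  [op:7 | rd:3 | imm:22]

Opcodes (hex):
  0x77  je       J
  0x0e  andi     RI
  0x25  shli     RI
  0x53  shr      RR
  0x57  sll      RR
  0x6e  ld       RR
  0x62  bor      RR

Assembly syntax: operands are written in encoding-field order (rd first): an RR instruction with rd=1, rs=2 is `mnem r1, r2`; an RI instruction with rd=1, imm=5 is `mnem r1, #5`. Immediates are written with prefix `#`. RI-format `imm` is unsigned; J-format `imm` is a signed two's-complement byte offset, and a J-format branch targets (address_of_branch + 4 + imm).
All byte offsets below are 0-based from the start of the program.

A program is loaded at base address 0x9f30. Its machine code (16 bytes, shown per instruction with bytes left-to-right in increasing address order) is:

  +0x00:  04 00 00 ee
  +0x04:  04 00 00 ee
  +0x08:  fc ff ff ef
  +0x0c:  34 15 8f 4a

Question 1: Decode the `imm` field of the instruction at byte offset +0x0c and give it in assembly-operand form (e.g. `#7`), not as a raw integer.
+0x0c: 34 15 8f 4a ⇒ word 0x4a8f1534 (little)
  top 7b → 0x25 → shli [RI]
  rd@[24:22]=0x2 ⇒ r2
  imm@[21:0]=0xf1534 ⇒ #988468

#988468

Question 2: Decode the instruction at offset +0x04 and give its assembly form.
+0x04: 04 00 00 ee ⇒ word 0xee000004 (little)
  op=0xee000004>>25=0x77 ⇒ je (J)
  [24:0] imm=4 = #4

je #4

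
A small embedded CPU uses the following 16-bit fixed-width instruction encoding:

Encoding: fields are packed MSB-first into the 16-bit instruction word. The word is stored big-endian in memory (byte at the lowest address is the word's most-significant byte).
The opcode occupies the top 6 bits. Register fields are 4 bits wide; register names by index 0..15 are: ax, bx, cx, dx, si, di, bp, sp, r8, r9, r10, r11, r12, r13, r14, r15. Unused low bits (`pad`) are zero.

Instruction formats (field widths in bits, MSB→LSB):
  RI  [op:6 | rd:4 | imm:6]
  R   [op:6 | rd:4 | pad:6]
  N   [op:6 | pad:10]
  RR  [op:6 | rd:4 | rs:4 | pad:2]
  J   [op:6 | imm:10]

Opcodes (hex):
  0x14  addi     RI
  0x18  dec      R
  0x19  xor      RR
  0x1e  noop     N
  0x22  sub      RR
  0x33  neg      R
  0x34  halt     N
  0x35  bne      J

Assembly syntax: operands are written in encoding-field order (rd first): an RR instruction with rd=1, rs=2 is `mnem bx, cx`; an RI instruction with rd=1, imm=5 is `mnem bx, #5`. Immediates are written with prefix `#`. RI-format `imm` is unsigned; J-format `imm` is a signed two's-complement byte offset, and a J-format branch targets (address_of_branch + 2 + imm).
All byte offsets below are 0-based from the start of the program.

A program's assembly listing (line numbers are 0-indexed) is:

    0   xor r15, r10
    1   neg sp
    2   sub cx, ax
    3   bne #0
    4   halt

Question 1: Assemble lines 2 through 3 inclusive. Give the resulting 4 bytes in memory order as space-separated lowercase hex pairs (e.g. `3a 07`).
line 2 (sub): pack op=0x22:6|rd=2:4|rs=0:4|pad=0:2 = 0x8880; big→ 88 80
line 3 (bne): pack op=0x35:6|imm=0:10 = 0xd400; big→ d4 00

88 80 d4 00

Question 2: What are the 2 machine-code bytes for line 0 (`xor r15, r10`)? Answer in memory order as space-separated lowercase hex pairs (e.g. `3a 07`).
67 e8

0. xor fields op=0x19:6|rd=15:4|rs=10:4|pad=0:2 → word 67e8h → 67 e8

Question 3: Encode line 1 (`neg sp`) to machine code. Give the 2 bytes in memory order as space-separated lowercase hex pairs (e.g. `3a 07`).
cd c0

L1: neg op=0x33:6|rd=7:4|pad=0:6 ⇒ 0xcdc0 ⇒ big cd c0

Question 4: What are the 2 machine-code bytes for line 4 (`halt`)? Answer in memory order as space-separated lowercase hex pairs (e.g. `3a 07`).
d0 00

L4: halt op=0x34:6|pad=0:10 ⇒ 0xd000 ⇒ big d0 00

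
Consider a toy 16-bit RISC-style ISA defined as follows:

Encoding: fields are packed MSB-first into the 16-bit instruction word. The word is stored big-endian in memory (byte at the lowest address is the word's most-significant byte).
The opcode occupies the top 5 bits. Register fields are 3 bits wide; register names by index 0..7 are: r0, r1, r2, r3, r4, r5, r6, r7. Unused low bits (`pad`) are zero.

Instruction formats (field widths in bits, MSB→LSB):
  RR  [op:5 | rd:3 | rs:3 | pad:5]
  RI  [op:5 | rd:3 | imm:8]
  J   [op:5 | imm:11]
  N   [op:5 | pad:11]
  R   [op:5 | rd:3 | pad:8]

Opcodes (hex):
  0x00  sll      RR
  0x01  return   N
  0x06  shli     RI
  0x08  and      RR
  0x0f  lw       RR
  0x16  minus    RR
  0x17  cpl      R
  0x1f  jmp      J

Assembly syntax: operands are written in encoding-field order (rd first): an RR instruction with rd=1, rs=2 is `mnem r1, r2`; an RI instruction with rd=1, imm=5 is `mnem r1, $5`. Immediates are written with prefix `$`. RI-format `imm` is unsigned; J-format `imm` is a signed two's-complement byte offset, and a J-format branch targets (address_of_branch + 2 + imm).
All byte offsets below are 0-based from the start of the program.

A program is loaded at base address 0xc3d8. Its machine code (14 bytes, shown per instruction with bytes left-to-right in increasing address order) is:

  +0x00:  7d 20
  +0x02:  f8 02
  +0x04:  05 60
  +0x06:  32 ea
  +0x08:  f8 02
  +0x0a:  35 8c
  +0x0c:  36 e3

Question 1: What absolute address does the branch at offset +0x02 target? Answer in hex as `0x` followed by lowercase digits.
0xc3de

[02] f8 02 → 0xf802
  opcode bits[15:11]=0x1f: jmp/J
  [10:0] imm=2 = $2
  target = base 0xc3d8 + off 0x02 + 2 + imm 2 = 0xc3de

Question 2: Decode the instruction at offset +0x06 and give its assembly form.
shli r2, $234

@+06  big-endian(32 ea) = 0x32ea
  top 5b → 0x6 → shli [RI]
  rd@[10:8]=0x2 ⇒ r2
  imm@[7:0]=0xea ⇒ $234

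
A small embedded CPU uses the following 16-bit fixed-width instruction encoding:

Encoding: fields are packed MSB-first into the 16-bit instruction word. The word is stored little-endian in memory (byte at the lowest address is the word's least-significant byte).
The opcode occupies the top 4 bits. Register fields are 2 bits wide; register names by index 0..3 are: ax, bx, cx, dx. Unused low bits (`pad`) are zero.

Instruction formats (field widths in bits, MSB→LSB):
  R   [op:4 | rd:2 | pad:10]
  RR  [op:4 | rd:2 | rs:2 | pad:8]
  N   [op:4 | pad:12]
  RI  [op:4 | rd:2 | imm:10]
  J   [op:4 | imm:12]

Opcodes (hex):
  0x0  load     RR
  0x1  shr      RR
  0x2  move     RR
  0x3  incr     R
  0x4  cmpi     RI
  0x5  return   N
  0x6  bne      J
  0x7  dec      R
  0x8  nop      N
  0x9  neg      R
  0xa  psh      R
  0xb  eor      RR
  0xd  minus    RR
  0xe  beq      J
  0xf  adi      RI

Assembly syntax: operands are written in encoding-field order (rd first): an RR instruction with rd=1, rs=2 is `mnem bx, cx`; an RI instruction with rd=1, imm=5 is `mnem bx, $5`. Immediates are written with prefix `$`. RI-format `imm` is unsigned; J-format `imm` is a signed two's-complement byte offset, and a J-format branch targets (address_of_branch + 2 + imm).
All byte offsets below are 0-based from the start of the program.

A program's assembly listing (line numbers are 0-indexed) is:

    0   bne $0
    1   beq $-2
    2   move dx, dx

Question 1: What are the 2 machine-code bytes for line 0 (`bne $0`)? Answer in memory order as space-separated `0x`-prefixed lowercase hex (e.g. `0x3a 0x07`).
0x00 0x60

0. bne fields op=0x6:4|imm=0:12 → word 6000h → 00 60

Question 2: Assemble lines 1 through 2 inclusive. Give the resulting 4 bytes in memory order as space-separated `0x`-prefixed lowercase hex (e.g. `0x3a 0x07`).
L1: beq op=0xe:4|imm=-2:12 ⇒ 0xeffe ⇒ little fe ef
L2: move op=0x2:4|rd=3:2|rs=3:2|pad=0:8 ⇒ 0x2f00 ⇒ little 00 2f

0xfe 0xef 0x00 0x2f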